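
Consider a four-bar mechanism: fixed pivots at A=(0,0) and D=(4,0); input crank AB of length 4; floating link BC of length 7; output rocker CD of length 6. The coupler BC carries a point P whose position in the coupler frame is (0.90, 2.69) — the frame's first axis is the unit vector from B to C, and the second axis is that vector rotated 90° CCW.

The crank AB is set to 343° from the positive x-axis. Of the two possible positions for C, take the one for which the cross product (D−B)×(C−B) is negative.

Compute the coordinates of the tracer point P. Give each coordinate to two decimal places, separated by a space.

A=(0,0), D=(4.00,0)
B = A + 4.00·(cos343°, sin343°) = (3.8252, -1.1695)
|BD| = 1.1825
circle(B,7.00) ∩ circle(D,6.00): a=6.0882, h=3.4546
  candidates: C₊=(1.3085,5.3624) cross=4.085; C₋=(8.1417,4.3412) cross=-4.085
  mode - wants cross < 0 → take C=(8.1417,4.3412) (cross=-4.085)
ex = (C−B)/|BC| = (0.6166,0.7872); ey = (-0.7872,0.6166)
P = B + 0.90·ex + 2.69·ey = (2.2625,1.1978)

2.26 1.20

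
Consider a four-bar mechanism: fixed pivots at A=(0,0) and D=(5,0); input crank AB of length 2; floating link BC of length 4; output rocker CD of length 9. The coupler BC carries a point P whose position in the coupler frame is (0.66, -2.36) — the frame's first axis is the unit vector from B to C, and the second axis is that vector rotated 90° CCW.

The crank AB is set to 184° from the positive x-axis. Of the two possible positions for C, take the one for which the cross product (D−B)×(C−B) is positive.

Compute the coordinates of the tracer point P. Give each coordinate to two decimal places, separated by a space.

0.05 1.21

A=(0,0), D=(5.00,0)
B = A + 2.00·(cos184°, sin184°) = (-1.9951, -0.1395)
|BD| = 6.9965
circle(B,4.00) ∩ circle(D,9.00): a=-1.1469, h=3.8320
  candidates: C₊=(-3.2182,3.6689) cross=26.811; C₋=(-3.0654,-3.9937) cross=-26.811
  mode + wants cross > 0 → take C=(-3.2182,3.6689) (cross=26.811)
ex = (C−B)/|BC| = (-0.3058,0.9521); ey = (-0.9521,-0.3058)
P = B + 0.66·ex + -2.36·ey = (0.0500,1.2105)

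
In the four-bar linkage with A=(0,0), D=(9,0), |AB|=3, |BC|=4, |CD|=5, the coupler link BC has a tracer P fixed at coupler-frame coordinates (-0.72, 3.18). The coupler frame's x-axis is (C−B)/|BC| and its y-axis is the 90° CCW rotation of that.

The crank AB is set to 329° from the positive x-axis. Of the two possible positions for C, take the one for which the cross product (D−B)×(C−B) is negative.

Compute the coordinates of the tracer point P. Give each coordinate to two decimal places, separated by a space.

3.83 1.46

A=(0,0), D=(9.00,0)
B = A + 3.00·(cos329°, sin329°) = (2.5715, -1.5451)
|BD| = 6.6116
circle(B,4.00) ∩ circle(D,5.00): a=2.6252, h=3.0180
  candidates: C₊=(4.4187,2.0028) cross=19.954; C₋=(5.8293,-3.8661) cross=-19.954
  mode - wants cross < 0 → take C=(5.8293,-3.8661) (cross=-19.954)
ex = (C−B)/|BC| = (0.8144,-0.5802); ey = (0.5802,0.8144)
P = B + -0.72·ex + 3.18·ey = (3.8303,1.4626)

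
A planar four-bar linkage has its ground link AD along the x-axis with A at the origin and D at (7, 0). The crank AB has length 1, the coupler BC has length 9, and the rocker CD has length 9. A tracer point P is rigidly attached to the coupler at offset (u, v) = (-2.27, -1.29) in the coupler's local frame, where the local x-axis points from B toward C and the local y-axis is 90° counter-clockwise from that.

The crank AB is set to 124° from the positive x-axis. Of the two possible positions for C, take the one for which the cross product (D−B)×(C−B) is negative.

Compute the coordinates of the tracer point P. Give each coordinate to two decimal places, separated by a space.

-2.51 2.56

A=(0,0), D=(7.00,0)
B = A + 1.00·(cos124°, sin124°) = (-0.5592, 0.8290)
|BD| = 7.6045
circle(B,9.00) ∩ circle(D,9.00): a=3.8023, h=8.1574
  candidates: C₊=(4.1097,8.5233) cross=62.033; C₋=(2.3311,-7.6942) cross=-62.033
  mode - wants cross < 0 → take C=(2.3311,-7.6942) (cross=-62.033)
ex = (C−B)/|BC| = (0.3211,-0.9470); ey = (0.9470,0.3211)
P = B + -2.27·ex + -1.29·ey = (-2.5099,2.5645)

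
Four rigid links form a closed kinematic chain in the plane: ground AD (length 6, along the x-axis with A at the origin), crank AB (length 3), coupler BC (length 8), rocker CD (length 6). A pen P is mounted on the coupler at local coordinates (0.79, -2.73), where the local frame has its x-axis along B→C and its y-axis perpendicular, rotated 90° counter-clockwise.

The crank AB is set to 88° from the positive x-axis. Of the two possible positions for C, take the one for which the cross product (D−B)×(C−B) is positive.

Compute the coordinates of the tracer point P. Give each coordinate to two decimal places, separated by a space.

1.80 0.71

A=(0,0), D=(6.00,0)
B = A + 3.00·(cos88°, sin88°) = (0.1047, 2.9982)
|BD| = 6.6139
circle(B,8.00) ∩ circle(D,6.00): a=5.4237, h=5.8808
  candidates: C₊=(7.6050,5.7814) cross=38.895; C₋=(2.2733,-4.7023) cross=-38.895
  mode + wants cross > 0 → take C=(7.6050,5.7814) (cross=38.895)
ex = (C−B)/|BC| = (0.9375,0.3479); ey = (-0.3479,0.9375)
P = B + 0.79·ex + -2.73·ey = (1.7951,0.7135)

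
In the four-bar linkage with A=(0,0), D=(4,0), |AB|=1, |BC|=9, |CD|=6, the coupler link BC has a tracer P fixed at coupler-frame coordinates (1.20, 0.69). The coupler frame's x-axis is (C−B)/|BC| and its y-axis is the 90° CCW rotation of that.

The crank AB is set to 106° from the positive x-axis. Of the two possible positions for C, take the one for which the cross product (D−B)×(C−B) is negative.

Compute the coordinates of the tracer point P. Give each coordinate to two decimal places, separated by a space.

1.04 0.53

A=(0,0), D=(4.00,0)
B = A + 1.00·(cos106°, sin106°) = (-0.2756, 0.9613)
|BD| = 4.3824
circle(B,9.00) ∩ circle(D,6.00): a=7.3254, h=5.2286
  candidates: C₊=(8.0183,4.4557) cross=22.914; C₋=(5.7245,-5.7468) cross=-22.914
  mode - wants cross < 0 → take C=(5.7245,-5.7468) (cross=-22.914)
ex = (C−B)/|BC| = (0.6667,-0.7453); ey = (0.7453,0.6667)
P = B + 1.20·ex + 0.69·ey = (1.0387,0.5269)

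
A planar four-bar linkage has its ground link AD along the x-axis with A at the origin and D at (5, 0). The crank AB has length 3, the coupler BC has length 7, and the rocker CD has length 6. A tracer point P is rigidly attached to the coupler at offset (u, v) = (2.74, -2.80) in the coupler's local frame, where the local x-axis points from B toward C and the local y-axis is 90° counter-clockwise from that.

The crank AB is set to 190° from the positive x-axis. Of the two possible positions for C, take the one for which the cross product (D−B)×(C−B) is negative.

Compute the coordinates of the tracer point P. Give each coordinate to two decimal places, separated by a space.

-2.86 -4.44

A=(0,0), D=(5.00,0)
B = A + 3.00·(cos190°, sin190°) = (-2.9544, -0.5209)
|BD| = 7.9715
circle(B,7.00) ∩ circle(D,6.00): a=4.8011, h=5.0940
  candidates: C₊=(1.5036,4.8759) cross=40.607; C₋=(2.1694,-5.2903) cross=-40.607
  mode - wants cross < 0 → take C=(2.1694,-5.2903) (cross=-40.607)
ex = (C−B)/|BC| = (0.7320,-0.6813); ey = (0.6813,0.7320)
P = B + 2.74·ex + -2.80·ey = (-2.8566,-4.4373)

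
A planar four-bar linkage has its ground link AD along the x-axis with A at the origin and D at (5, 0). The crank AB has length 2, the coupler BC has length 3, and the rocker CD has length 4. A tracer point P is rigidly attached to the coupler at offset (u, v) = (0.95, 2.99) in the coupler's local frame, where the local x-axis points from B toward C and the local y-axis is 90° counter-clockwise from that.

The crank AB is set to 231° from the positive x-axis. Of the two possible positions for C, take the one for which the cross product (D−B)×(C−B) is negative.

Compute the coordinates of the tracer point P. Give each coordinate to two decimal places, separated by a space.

A=(0,0), D=(5.00,0)
B = A + 2.00·(cos231°, sin231°) = (-1.2586, -1.5543)
|BD| = 6.4488
circle(B,3.00) ∩ circle(D,4.00): a=2.6816, h=1.3449
  candidates: C₊=(1.0198,0.3973) cross=8.673; C₋=(1.6681,-2.2132) cross=-8.673
  mode - wants cross < 0 → take C=(1.6681,-2.2132) (cross=-8.673)
ex = (C−B)/|BC| = (0.9756,-0.2196); ey = (0.2196,0.9756)
P = B + 0.95·ex + 2.99·ey = (0.3249,1.1540)

0.32 1.15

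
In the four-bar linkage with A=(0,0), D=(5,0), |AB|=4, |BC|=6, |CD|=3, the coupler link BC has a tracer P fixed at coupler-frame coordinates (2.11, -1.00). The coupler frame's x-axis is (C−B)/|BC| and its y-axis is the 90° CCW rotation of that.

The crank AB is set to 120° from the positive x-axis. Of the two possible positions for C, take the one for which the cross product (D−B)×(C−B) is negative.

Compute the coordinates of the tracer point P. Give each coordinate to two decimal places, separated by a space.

-1.27 1.25

A=(0,0), D=(5.00,0)
B = A + 4.00·(cos120°, sin120°) = (-2.0000, 3.4641)
|BD| = 7.8102
circle(B,6.00) ∩ circle(D,3.00): a=5.6336, h=2.0645
  candidates: C₊=(3.9649,2.8158) cross=16.125; C₋=(2.1335,-0.8849) cross=-16.125
  mode - wants cross < 0 → take C=(2.1335,-0.8849) (cross=-16.125)
ex = (C−B)/|BC| = (0.6889,-0.7248); ey = (0.7248,0.6889)
P = B + 2.11·ex + -1.00·ey = (-1.2712,1.2458)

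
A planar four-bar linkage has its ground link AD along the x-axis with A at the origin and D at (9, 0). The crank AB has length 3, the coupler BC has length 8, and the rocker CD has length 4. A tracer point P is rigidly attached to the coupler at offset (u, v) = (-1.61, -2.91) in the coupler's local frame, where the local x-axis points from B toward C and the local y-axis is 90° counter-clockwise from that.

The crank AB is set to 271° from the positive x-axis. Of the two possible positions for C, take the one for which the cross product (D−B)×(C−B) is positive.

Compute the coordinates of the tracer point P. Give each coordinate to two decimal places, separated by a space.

A=(0,0), D=(9.00,0)
B = A + 3.00·(cos271°, sin271°) = (0.0524, -2.9995)
|BD| = 9.4370
circle(B,8.00) ∩ circle(D,4.00): a=7.2617, h=3.3568
  candidates: C₊=(5.8705,2.4913) cross=31.678; C₋=(8.0044,-3.8741) cross=-31.678
  mode + wants cross > 0 → take C=(5.8705,2.4913) (cross=31.678)
ex = (C−B)/|BC| = (0.7273,0.6864); ey = (-0.6864,0.7273)
P = B + -1.61·ex + -2.91·ey = (0.8787,-6.2209)

0.88 -6.22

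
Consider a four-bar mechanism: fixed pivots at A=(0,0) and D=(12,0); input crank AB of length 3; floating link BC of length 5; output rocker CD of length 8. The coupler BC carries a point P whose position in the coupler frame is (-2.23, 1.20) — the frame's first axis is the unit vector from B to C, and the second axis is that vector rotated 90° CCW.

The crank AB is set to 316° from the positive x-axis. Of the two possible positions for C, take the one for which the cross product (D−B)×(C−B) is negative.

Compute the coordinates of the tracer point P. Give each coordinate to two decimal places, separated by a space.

A=(0,0), D=(12.00,0)
B = A + 3.00·(cos316°, sin316°) = (2.1580, -2.0840)
|BD| = 10.0602
circle(B,5.00) ∩ circle(D,8.00): a=3.0918, h=3.9295
  candidates: C₊=(4.3687,2.4008) cross=39.532; C₋=(5.9967,-5.2878) cross=-39.532
  mode - wants cross < 0 → take C=(5.9967,-5.2878) (cross=-39.532)
ex = (C−B)/|BC| = (0.7677,-0.6408); ey = (0.6408,0.7677)
P = B + -2.23·ex + 1.20·ey = (1.2149,0.2662)

1.21 0.27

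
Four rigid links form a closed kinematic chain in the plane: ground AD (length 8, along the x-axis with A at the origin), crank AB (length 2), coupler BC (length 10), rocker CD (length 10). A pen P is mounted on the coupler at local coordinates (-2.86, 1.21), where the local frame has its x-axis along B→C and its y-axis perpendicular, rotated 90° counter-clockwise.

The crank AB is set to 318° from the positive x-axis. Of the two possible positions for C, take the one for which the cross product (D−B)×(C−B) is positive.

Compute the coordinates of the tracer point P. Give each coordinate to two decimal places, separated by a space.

-0.10 -4.01

A=(0,0), D=(8.00,0)
B = A + 2.00·(cos318°, sin318°) = (1.4863, -1.3383)
|BD| = 6.6498
circle(B,10.00) ∩ circle(D,10.00): a=3.3249, h=9.4311
  candidates: C₊=(2.8451,8.5690) cross=62.714; C₋=(6.6411,-9.9072) cross=-62.714
  mode + wants cross > 0 → take C=(2.8451,8.5690) (cross=62.714)
ex = (C−B)/|BC| = (0.1359,0.9907); ey = (-0.9907,0.1359)
P = B + -2.86·ex + 1.21·ey = (-0.1011,-4.0073)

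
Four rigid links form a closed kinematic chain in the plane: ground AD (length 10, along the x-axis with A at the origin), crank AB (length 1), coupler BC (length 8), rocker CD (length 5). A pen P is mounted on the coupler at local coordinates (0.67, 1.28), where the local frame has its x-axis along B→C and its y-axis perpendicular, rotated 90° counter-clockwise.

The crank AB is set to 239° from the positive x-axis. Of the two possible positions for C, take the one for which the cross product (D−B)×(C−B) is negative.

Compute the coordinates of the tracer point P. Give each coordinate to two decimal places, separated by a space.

0.59 0.07

A=(0,0), D=(10.00,0)
B = A + 1.00·(cos239°, sin239°) = (-0.5150, -0.8572)
|BD| = 10.5499
circle(B,8.00) ∩ circle(D,5.00): a=7.1233, h=3.6412
  candidates: C₊=(6.2889,3.3508) cross=38.414; C₋=(6.8806,-3.9076) cross=-38.414
  mode - wants cross < 0 → take C=(6.8806,-3.9076) (cross=-38.414)
ex = (C−B)/|BC| = (0.9245,-0.3813); ey = (0.3813,0.9245)
P = B + 0.67·ex + 1.28·ey = (0.5924,0.0707)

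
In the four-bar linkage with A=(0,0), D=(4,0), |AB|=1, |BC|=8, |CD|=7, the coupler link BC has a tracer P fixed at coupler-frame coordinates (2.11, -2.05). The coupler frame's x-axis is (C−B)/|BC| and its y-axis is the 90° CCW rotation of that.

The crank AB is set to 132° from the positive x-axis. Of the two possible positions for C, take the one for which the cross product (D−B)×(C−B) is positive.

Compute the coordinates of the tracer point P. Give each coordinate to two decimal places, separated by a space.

2.25 1.11

A=(0,0), D=(4.00,0)
B = A + 1.00·(cos132°, sin132°) = (-0.6691, 0.7431)
|BD| = 4.7279
circle(B,8.00) ∩ circle(D,7.00): a=3.9503, h=6.9567
  candidates: C₊=(4.3255,6.9924) cross=32.890; C₋=(2.1386,-6.7480) cross=-32.890
  mode + wants cross > 0 → take C=(4.3255,6.9924) (cross=32.890)
ex = (C−B)/|BC| = (0.6243,0.7812); ey = (-0.7812,0.6243)
P = B + 2.11·ex + -2.05·ey = (2.2496,1.1115)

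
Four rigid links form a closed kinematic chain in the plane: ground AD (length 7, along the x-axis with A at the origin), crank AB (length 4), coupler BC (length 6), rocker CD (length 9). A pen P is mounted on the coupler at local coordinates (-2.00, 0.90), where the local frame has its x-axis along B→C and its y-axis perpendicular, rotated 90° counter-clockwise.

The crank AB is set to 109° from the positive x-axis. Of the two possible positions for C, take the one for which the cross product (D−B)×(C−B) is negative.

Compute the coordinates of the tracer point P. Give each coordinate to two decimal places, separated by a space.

A=(0,0), D=(7.00,0)
B = A + 4.00·(cos109°, sin109°) = (-1.3023, 3.7821)
|BD| = 9.1231
circle(B,6.00) ∩ circle(D,9.00): a=2.0953, h=5.6222
  candidates: C₊=(2.9353,8.0298) cross=51.293; C₋=(-1.7262,-2.2029) cross=-51.293
  mode - wants cross < 0 → take C=(-1.7262,-2.2029) (cross=-51.293)
ex = (C−B)/|BC| = (-0.0707,-0.9975); ey = (0.9975,-0.0707)
P = B + -2.00·ex + 0.90·ey = (-0.2632,5.7135)

-0.26 5.71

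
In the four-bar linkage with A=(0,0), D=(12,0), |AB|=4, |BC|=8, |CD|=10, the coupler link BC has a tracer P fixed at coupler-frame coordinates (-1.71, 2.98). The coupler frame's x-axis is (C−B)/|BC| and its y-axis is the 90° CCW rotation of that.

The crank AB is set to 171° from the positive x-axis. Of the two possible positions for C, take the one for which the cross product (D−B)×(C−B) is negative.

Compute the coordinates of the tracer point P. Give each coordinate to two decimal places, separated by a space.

-3.74 4.06

A=(0,0), D=(12.00,0)
B = A + 4.00·(cos171°, sin171°) = (-3.9508, 0.6257)
|BD| = 15.9630
circle(B,8.00) ∩ circle(D,10.00): a=6.8539, h=4.1260
  candidates: C₊=(3.0596,4.4799) cross=65.864; C₋=(2.7361,-3.7658) cross=-65.864
  mode - wants cross < 0 → take C=(2.7361,-3.7658) (cross=-65.864)
ex = (C−B)/|BC| = (0.8359,-0.5489); ey = (0.5489,0.8359)
P = B + -1.71·ex + 2.98·ey = (-3.7442,4.0553)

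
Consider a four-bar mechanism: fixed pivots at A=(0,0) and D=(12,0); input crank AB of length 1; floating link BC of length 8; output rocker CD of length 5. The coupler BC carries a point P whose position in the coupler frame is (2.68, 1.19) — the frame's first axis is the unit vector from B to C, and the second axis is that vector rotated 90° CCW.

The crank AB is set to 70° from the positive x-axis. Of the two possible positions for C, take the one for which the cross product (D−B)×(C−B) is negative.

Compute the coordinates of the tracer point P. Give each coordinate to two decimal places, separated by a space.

A=(0,0), D=(12.00,0)
B = A + 1.00·(cos70°, sin70°) = (0.3420, 0.9397)
|BD| = 11.6958
circle(B,8.00) ∩ circle(D,5.00): a=7.5152, h=2.7427
  candidates: C₊=(8.0532,3.0697) cross=32.078; C₋=(7.6125,-2.3979) cross=-32.078
  mode - wants cross < 0 → take C=(7.6125,-2.3979) (cross=-32.078)
ex = (C−B)/|BC| = (0.9088,-0.4172); ey = (0.4172,0.9088)
P = B + 2.68·ex + 1.19·ey = (3.2741,0.9031)

3.27 0.90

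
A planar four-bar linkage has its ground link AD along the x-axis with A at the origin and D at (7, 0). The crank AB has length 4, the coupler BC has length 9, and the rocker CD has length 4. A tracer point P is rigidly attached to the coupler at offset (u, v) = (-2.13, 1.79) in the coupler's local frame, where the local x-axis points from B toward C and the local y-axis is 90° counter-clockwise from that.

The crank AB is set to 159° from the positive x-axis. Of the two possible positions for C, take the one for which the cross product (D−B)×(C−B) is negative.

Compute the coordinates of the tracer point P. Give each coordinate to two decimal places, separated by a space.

A=(0,0), D=(7.00,0)
B = A + 4.00·(cos159°, sin159°) = (-3.7343, 1.4335)
|BD| = 10.8296
circle(B,9.00) ∩ circle(D,4.00): a=8.4158, h=3.1896
  candidates: C₊=(5.0297,3.4811) cross=34.542; C₋=(4.1853,-2.8421) cross=-34.542
  mode - wants cross < 0 → take C=(4.1853,-2.8421) (cross=-34.542)
ex = (C−B)/|BC| = (0.8800,-0.4751); ey = (0.4751,0.8800)
P = B + -2.13·ex + 1.79·ey = (-4.7583,4.0205)

-4.76 4.02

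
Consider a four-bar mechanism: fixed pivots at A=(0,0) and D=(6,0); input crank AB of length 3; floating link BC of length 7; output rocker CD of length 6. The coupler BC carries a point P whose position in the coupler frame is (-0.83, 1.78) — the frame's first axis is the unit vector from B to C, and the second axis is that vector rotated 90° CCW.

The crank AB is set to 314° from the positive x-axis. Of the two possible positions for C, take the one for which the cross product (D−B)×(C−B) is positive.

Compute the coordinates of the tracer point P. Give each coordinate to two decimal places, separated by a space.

0.26 -2.90

A=(0,0), D=(6.00,0)
B = A + 3.00·(cos314°, sin314°) = (2.0840, -2.1580)
|BD| = 4.4713
circle(B,7.00) ∩ circle(D,6.00): a=3.6894, h=5.9488
  candidates: C₊=(2.4440,4.8327) cross=26.599; C₋=(8.1863,-5.5875) cross=-26.599
  mode + wants cross > 0 → take C=(2.4440,4.8327) (cross=26.599)
ex = (C−B)/|BC| = (0.0514,0.9987); ey = (-0.9987,0.0514)
P = B + -0.83·ex + 1.78·ey = (0.2636,-2.8954)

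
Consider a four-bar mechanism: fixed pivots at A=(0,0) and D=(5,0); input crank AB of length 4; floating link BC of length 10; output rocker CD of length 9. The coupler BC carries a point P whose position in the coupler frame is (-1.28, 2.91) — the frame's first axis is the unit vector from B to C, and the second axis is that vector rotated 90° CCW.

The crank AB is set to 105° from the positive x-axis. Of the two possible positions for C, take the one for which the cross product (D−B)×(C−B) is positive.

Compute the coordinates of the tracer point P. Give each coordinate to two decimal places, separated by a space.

A=(0,0), D=(5.00,0)
B = A + 4.00·(cos105°, sin105°) = (-1.0353, 3.8637)
|BD| = 7.1661
circle(B,10.00) ∩ circle(D,9.00): a=4.9087, h=8.7123
  candidates: C₊=(7.7962,8.5546) cross=62.433; C₋=(-1.5985,-6.1204) cross=-62.433
  mode + wants cross > 0 → take C=(7.7962,8.5546) (cross=62.433)
ex = (C−B)/|BC| = (0.8832,0.4691); ey = (-0.4691,0.8832)
P = B + -1.28·ex + 2.91·ey = (-3.5308,5.8332)

-3.53 5.83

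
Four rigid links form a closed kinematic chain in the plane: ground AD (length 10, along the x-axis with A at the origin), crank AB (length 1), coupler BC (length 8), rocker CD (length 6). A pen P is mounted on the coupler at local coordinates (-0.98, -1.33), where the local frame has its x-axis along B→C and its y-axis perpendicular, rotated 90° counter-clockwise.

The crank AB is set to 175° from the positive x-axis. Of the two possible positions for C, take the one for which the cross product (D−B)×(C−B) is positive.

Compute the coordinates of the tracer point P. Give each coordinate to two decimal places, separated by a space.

-1.13 -1.56

A=(0,0), D=(10.00,0)
B = A + 1.00·(cos175°, sin175°) = (-0.9962, 0.0872)
|BD| = 10.9965
circle(B,8.00) ∩ circle(D,6.00): a=6.7714, h=4.2601
  candidates: C₊=(5.8088,4.2934) cross=46.846; C₋=(5.7412,-4.2264) cross=-46.846
  mode + wants cross > 0 → take C=(5.8088,4.2934) (cross=46.846)
ex = (C−B)/|BC| = (0.8506,0.5258); ey = (-0.5258,0.8506)
P = B + -0.98·ex + -1.33·ey = (-1.1305,-1.5594)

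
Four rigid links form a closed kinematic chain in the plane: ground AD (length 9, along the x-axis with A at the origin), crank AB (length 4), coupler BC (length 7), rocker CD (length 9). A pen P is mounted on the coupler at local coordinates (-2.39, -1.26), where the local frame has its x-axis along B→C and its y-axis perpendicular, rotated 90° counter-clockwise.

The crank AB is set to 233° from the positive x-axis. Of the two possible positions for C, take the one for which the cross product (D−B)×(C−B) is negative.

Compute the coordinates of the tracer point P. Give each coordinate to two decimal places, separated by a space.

-5.10 -2.92

A=(0,0), D=(9.00,0)
B = A + 4.00·(cos233°, sin233°) = (-2.4073, -3.1945)
|BD| = 11.8461
circle(B,7.00) ∩ circle(D,9.00): a=4.5724, h=5.3003
  candidates: C₊=(0.5664,3.1424) cross=62.788; C₋=(3.4251,-7.0654) cross=-62.788
  mode - wants cross < 0 → take C=(3.4251,-7.0654) (cross=-62.788)
ex = (C−B)/|BC| = (0.8332,-0.5530); ey = (0.5530,0.8332)
P = B + -2.39·ex + -1.26·ey = (-5.0953,-2.9227)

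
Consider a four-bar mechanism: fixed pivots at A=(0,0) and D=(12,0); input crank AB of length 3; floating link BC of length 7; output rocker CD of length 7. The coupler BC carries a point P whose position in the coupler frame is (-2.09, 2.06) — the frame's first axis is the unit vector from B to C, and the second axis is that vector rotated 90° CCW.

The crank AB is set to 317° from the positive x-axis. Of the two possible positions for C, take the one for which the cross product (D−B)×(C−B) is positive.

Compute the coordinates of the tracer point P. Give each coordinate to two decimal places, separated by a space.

A=(0,0), D=(12.00,0)
B = A + 3.00·(cos317°, sin317°) = (2.1941, -2.0460)
|BD| = 10.0171
circle(B,7.00) ∩ circle(D,7.00): a=5.0086, h=4.8902
  candidates: C₊=(6.0982,3.7641) cross=48.986; C₋=(8.0959,-5.8101) cross=-48.986
  mode + wants cross > 0 → take C=(6.0982,3.7641) (cross=48.986)
ex = (C−B)/|BC| = (0.5577,0.8300); ey = (-0.8300,0.5577)
P = B + -2.09·ex + 2.06·ey = (-0.6814,-2.6318)

-0.68 -2.63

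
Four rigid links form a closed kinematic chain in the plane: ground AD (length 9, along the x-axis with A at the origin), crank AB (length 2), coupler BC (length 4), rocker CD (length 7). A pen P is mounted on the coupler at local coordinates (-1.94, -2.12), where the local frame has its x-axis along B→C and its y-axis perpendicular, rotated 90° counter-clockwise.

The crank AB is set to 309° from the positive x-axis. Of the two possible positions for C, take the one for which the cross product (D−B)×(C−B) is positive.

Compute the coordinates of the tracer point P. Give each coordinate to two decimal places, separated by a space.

A=(0,0), D=(9.00,0)
B = A + 2.00·(cos309°, sin309°) = (1.2586, -1.5543)
|BD| = 7.8959
circle(B,4.00) ∩ circle(D,7.00): a=1.8582, h=3.5422
  candidates: C₊=(2.3832,2.2844) cross=27.969; C₋=(3.7778,-4.6614) cross=-27.969
  mode + wants cross > 0 → take C=(2.3832,2.2844) (cross=27.969)
ex = (C−B)/|BC| = (0.2811,0.9597); ey = (-0.9597,0.2811)
P = B + -1.94·ex + -2.12·ey = (2.7477,-4.0121)

2.75 -4.01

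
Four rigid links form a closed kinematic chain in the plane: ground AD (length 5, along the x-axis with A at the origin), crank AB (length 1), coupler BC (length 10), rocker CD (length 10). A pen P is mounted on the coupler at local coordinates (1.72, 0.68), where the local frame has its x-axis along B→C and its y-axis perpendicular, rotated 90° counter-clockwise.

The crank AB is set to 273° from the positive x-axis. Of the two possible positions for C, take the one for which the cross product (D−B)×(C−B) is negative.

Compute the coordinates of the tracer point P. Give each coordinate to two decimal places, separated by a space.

A=(0,0), D=(5.00,0)
B = A + 1.00·(cos273°, sin273°) = (0.0523, -0.9986)
|BD| = 5.0474
circle(B,10.00) ∩ circle(D,10.00): a=2.5237, h=9.6763
  candidates: C₊=(0.6117,8.9857) cross=48.841; C₋=(4.4406,-9.9843) cross=-48.841
  mode - wants cross < 0 → take C=(4.4406,-9.9843) (cross=-48.841)
ex = (C−B)/|BC| = (0.4388,-0.8986); ey = (0.8986,0.4388)
P = B + 1.72·ex + 0.68·ey = (1.4181,-2.2458)

1.42 -2.25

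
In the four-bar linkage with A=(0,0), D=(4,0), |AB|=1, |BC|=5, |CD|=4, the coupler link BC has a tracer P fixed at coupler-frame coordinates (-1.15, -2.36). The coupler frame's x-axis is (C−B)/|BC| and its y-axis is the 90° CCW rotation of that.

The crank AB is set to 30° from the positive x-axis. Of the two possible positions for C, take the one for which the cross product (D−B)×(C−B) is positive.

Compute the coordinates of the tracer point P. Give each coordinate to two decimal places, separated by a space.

A=(0,0), D=(4.00,0)
B = A + 1.00·(cos30°, sin30°) = (0.8660, 0.5000)
|BD| = 3.1736
circle(B,5.00) ∩ circle(D,4.00): a=3.0047, h=3.9964
  candidates: C₊=(4.4629,3.9731) cross=12.683; C₋=(3.2036,-3.9199) cross=-12.683
  mode + wants cross > 0 → take C=(4.4629,3.9731) (cross=12.683)
ex = (C−B)/|BC| = (0.7194,0.6946); ey = (-0.6946,0.7194)
P = B + -1.15·ex + -2.36·ey = (1.6781,-1.9965)

1.68 -2.00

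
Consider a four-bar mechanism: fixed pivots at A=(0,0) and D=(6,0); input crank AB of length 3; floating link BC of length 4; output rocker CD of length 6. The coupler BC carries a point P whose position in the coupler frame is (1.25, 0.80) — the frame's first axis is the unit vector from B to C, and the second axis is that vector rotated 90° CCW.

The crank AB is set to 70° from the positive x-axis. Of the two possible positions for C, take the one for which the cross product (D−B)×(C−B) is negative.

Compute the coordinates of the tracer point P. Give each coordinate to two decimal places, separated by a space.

A=(0,0), D=(6.00,0)
B = A + 3.00·(cos70°, sin70°) = (1.0261, 2.8191)
|BD| = 5.7173
circle(B,4.00) ∩ circle(D,6.00): a=1.1096, h=3.8430
  candidates: C₊=(3.8863,5.6154) cross=21.972; C₋=(0.0964,-1.0714) cross=-21.972
  mode - wants cross < 0 → take C=(0.0964,-1.0714) (cross=-21.972)
ex = (C−B)/|BC| = (-0.2324,-0.9726); ey = (0.9726,-0.2324)
P = B + 1.25·ex + 0.80·ey = (1.5136,1.4174)

1.51 1.42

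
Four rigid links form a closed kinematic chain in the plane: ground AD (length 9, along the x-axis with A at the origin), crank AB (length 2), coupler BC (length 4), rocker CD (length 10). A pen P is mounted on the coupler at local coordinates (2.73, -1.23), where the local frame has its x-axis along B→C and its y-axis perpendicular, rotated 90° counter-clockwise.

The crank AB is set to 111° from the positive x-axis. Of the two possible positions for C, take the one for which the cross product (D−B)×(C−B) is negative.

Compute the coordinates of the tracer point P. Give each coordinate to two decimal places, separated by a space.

A=(0,0), D=(9.00,0)
B = A + 2.00·(cos111°, sin111°) = (-0.7167, 1.8672)
|BD| = 9.8945
circle(B,4.00) ∩ circle(D,10.00): a=0.7025, h=3.9378
  candidates: C₊=(0.7162,5.6017) cross=38.963; C₋=(-0.7700,-2.1325) cross=-38.963
  mode - wants cross < 0 → take C=(-0.7700,-2.1325) (cross=-38.963)
ex = (C−B)/|BC| = (-0.0133,-0.9999); ey = (0.9999,-0.0133)
P = B + 2.73·ex + -1.23·ey = (-1.9830,-0.8462)

-1.98 -0.85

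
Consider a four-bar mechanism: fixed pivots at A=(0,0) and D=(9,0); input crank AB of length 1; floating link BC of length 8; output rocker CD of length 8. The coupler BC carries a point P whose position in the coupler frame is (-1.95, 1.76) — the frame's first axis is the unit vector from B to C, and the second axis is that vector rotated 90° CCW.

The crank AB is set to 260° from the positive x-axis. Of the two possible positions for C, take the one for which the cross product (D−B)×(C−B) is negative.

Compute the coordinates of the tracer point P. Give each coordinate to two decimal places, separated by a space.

-0.14 1.64

A=(0,0), D=(9.00,0)
B = A + 1.00·(cos260°, sin260°) = (-0.1736, -0.9848)
|BD| = 9.2264
circle(B,8.00) ∩ circle(D,8.00): a=4.6132, h=6.5359
  candidates: C₊=(3.7155,6.0062) cross=60.303; C₋=(5.1108,-6.9910) cross=-60.303
  mode - wants cross < 0 → take C=(5.1108,-6.9910) (cross=-60.303)
ex = (C−B)/|BC| = (0.6606,-0.7508); ey = (0.7508,0.6606)
P = B + -1.95·ex + 1.76·ey = (-0.1404,1.6418)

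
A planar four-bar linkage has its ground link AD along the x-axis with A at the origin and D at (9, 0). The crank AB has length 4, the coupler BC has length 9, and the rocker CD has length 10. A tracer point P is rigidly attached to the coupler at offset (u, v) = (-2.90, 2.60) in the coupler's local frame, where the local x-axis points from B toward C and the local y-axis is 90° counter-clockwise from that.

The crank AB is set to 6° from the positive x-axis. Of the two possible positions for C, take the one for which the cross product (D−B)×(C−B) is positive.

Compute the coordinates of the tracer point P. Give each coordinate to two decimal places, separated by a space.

A=(0,0), D=(9.00,0)
B = A + 4.00·(cos6°, sin6°) = (3.9781, 0.4181)
|BD| = 5.0393
circle(B,9.00) ∩ circle(D,10.00): a=0.6345, h=8.9776
  candidates: C₊=(5.3552,9.3121) cross=45.241; C₋=(3.8655,-8.5812) cross=-45.241
  mode + wants cross > 0 → take C=(5.3552,9.3121) (cross=45.241)
ex = (C−B)/|BC| = (0.1530,0.9882); ey = (-0.9882,0.1530)
P = B + -2.90·ex + 2.60·ey = (0.9650,-2.0499)

0.96 -2.05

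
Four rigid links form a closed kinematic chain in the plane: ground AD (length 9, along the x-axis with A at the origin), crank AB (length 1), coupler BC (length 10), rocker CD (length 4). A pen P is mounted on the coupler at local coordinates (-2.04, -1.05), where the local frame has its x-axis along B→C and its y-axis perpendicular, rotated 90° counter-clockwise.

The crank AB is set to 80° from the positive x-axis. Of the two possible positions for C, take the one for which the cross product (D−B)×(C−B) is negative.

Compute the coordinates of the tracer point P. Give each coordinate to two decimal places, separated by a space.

-2.12 1.09

A=(0,0), D=(9.00,0)
B = A + 1.00·(cos80°, sin80°) = (0.1736, 0.9848)
|BD| = 8.8811
circle(B,10.00) ∩ circle(D,4.00): a=9.1697, h=3.9896
  candidates: C₊=(9.7292,3.9330) cross=35.432; C₋=(8.8444,-3.9970) cross=-35.432
  mode - wants cross < 0 → take C=(8.8444,-3.9970) (cross=-35.432)
ex = (C−B)/|BC| = (0.8671,-0.4982); ey = (0.4982,0.8671)
P = B + -2.04·ex + -1.05·ey = (-2.1183,1.0907)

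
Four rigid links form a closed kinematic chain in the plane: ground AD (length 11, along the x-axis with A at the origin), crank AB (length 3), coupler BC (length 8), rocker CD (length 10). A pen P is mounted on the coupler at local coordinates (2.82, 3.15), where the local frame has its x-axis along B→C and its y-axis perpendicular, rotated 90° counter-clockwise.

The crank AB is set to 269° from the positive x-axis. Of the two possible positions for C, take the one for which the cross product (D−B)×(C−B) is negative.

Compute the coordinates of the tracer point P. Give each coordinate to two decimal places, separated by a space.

4.16 -2.66

A=(0,0), D=(11.00,0)
B = A + 3.00·(cos269°, sin269°) = (-0.0524, -2.9995)
|BD| = 11.4522
circle(B,8.00) ∩ circle(D,10.00): a=4.1543, h=6.8368
  candidates: C₊=(2.1662,4.6867) cross=78.296; C₋=(5.7476,-8.5096) cross=-78.296
  mode - wants cross < 0 → take C=(5.7476,-8.5096) (cross=-78.296)
ex = (C−B)/|BC| = (0.7250,-0.6888); ey = (0.6888,0.7250)
P = B + 2.82·ex + 3.15·ey = (4.1617,-2.6581)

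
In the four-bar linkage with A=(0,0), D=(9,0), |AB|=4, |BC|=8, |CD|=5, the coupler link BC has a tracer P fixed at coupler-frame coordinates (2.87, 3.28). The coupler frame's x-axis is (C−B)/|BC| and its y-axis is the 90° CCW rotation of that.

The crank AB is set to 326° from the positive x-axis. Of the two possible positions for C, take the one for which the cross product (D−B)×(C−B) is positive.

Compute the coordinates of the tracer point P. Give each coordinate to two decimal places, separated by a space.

1.90 1.89

A=(0,0), D=(9.00,0)
B = A + 4.00·(cos326°, sin326°) = (3.3162, -2.2368)
|BD| = 6.1081
circle(B,8.00) ∩ circle(D,5.00): a=6.2465, h=4.9981
  candidates: C₊=(7.2985,4.7016) cross=30.529; C₋=(10.9591,-4.6002) cross=-30.529
  mode + wants cross > 0 → take C=(7.2985,4.7016) (cross=30.529)
ex = (C−B)/|BC| = (0.4978,0.8673); ey = (-0.8673,0.4978)
P = B + 2.87·ex + 3.28·ey = (1.9001,1.8851)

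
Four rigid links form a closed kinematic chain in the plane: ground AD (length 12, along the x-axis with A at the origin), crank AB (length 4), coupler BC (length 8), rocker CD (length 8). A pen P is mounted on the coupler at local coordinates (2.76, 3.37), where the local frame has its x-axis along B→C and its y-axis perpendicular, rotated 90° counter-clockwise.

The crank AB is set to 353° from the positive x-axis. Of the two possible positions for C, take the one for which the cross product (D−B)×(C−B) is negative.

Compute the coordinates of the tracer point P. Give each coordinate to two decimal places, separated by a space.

A=(0,0), D=(12.00,0)
B = A + 4.00·(cos353°, sin353°) = (3.9702, -0.4875)
|BD| = 8.0446
circle(B,8.00) ∩ circle(D,8.00): a=4.0223, h=6.9153
  candidates: C₊=(7.5660,6.6588) cross=55.631; C₋=(8.4041,-7.1463) cross=-55.631
  mode - wants cross < 0 → take C=(8.4041,-7.1463) (cross=-55.631)
ex = (C−B)/|BC| = (0.5542,-0.8324); ey = (0.8324,0.5542)
P = B + 2.76·ex + 3.37·ey = (8.3049,-0.9170)

8.30 -0.92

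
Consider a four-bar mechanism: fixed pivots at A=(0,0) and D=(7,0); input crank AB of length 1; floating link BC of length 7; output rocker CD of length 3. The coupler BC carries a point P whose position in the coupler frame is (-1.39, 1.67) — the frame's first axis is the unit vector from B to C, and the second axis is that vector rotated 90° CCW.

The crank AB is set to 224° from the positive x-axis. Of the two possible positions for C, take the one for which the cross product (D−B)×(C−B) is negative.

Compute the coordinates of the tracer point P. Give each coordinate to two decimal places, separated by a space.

A=(0,0), D=(7.00,0)
B = A + 1.00·(cos224°, sin224°) = (-0.7193, -0.6947)
|BD| = 7.7505
circle(B,7.00) ∩ circle(D,3.00): a=6.4557, h=2.7062
  candidates: C₊=(5.4679,2.5793) cross=20.974; C₋=(5.9530,-2.8114) cross=-20.974
  mode - wants cross < 0 → take C=(5.9530,-2.8114) (cross=-20.974)
ex = (C−B)/|BC| = (0.9532,-0.3024); ey = (0.3024,0.9532)
P = B + -1.39·ex + 1.67·ey = (-1.5393,1.3175)

-1.54 1.32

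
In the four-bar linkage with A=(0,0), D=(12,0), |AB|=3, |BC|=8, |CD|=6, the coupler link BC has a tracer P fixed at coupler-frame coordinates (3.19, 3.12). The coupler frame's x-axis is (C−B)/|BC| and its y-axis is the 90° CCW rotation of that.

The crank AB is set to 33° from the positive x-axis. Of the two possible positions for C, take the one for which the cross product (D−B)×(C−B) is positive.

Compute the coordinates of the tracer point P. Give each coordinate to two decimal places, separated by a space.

3.82 5.90

A=(0,0), D=(12.00,0)
B = A + 3.00·(cos33°, sin33°) = (2.5160, 1.6339)
|BD| = 9.6237
circle(B,8.00) ∩ circle(D,6.00): a=6.2666, h=4.9729
  candidates: C₊=(9.5359,5.4707) cross=47.858; C₋=(7.8473,-4.3307) cross=-47.858
  mode + wants cross > 0 → take C=(9.5359,5.4707) (cross=47.858)
ex = (C−B)/|BC| = (0.8775,0.4796); ey = (-0.4796,0.8775)
P = B + 3.19·ex + 3.12·ey = (3.8189,5.9016)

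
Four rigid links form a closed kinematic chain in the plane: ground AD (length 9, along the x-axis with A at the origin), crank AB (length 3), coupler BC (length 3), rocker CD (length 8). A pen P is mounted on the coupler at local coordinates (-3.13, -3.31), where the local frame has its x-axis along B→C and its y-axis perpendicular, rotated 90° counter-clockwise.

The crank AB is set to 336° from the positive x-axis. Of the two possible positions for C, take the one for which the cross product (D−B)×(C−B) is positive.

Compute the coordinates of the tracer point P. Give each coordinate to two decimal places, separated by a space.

7.22 -2.04

A=(0,0), D=(9.00,0)
B = A + 3.00·(cos336°, sin336°) = (2.7406, -1.2202)
|BD| = 6.3772
circle(B,3.00) ∩ circle(D,8.00): a=-1.1236, h=2.7816
  candidates: C₊=(1.1055,1.2950) cross=17.739; C₋=(2.1700,-4.1654) cross=-17.739
  mode + wants cross > 0 → take C=(1.1055,1.2950) (cross=17.739)
ex = (C−B)/|BC| = (-0.5450,0.8384); ey = (-0.8384,-0.5450)
P = B + -3.13·ex + -3.31·ey = (7.2217,-2.0403)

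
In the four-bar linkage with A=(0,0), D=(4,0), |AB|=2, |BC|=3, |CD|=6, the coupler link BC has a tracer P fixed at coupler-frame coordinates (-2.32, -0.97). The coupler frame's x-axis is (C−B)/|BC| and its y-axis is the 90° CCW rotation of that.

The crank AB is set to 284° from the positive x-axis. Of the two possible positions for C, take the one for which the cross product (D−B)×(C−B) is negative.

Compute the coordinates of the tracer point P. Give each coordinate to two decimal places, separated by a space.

A=(0,0), D=(4.00,0)
B = A + 2.00·(cos284°, sin284°) = (0.4838, -1.9406)
|BD| = 4.0161
circle(B,3.00) ∩ circle(D,6.00): a=-1.3534, h=2.6774
  candidates: C₊=(-1.9948,-0.2505) cross=10.753; C₋=(0.5926,-4.9386) cross=-10.753
  mode - wants cross < 0 → take C=(0.5926,-4.9386) (cross=-10.753)
ex = (C−B)/|BC| = (0.0363,-0.9993); ey = (0.9993,0.0363)
P = B + -2.32·ex + -0.97·ey = (-0.5697,0.3427)

-0.57 0.34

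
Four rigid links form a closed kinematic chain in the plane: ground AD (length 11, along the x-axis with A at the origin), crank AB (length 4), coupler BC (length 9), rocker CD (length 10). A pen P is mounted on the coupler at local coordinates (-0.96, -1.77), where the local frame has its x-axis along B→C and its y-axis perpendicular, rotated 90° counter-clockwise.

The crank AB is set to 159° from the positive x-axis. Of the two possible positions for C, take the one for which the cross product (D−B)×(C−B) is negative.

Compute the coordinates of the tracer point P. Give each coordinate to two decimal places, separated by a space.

A=(0,0), D=(11.00,0)
B = A + 4.00·(cos159°, sin159°) = (-3.7343, 1.4335)
|BD| = 14.8039
circle(B,9.00) ∩ circle(D,10.00): a=6.7602, h=5.9413
  candidates: C₊=(3.5694,6.6923) cross=87.955; C₋=(2.4188,-5.1345) cross=-87.955
  mode - wants cross < 0 → take C=(2.4188,-5.1345) (cross=-87.955)
ex = (C−B)/|BC| = (0.6837,-0.7298); ey = (0.7298,0.6837)
P = B + -0.96·ex + -1.77·ey = (-5.6824,0.9239)

-5.68 0.92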